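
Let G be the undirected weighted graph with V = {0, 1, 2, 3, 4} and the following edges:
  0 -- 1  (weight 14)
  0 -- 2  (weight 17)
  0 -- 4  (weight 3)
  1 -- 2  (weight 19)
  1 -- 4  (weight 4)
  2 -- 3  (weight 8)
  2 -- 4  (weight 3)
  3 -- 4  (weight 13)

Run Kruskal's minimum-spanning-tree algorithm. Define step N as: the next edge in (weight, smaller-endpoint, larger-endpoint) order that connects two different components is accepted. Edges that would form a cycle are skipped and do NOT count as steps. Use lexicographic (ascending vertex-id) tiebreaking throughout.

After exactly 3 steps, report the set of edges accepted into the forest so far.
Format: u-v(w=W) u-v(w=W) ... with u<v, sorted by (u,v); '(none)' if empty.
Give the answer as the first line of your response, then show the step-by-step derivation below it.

0-4(w=3) 1-4(w=4) 2-4(w=3)

step 1: add edge 0-4 (w=3); MST = {0-4(w=3)}
step 2: add edge 2-4 (w=3); MST = {0-4(w=3) 2-4(w=3)}
step 3: add edge 1-4 (w=4); MST = {0-4(w=3) 1-4(w=4) 2-4(w=3)}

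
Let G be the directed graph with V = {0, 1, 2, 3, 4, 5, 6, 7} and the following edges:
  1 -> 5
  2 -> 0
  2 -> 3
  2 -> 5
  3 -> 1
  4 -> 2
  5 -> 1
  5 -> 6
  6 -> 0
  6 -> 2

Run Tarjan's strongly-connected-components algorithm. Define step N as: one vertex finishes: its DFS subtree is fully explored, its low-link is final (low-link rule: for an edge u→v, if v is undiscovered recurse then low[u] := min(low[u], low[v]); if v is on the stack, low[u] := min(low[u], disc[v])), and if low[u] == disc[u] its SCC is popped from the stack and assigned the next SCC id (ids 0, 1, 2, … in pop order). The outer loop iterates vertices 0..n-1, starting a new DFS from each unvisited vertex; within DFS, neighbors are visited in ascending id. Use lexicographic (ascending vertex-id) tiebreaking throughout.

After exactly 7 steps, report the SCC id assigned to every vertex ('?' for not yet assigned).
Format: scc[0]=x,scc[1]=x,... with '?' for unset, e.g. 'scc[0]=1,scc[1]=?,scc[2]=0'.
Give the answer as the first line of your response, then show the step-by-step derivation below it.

scc[0]=0,scc[1]=1,scc[2]=1,scc[3]=1,scc[4]=2,scc[5]=1,scc[6]=1,scc[7]=?

step 1: low=(low[0]=0,low[1]=?,low[2]=?,low[3]=?,low[4]=?,low[5]=?,low[6]=?,low[7]=?); scc=(scc[0]=0,scc[1]=?,scc[2]=?,scc[3]=?,scc[4]=?,scc[5]=?,scc[6]=?,scc[7]=?)
step 2: low=(low[0]=0,low[1]=1,low[2]=4,low[3]=1,low[4]=?,low[5]=1,low[6]=3,low[7]=?); scc=(scc[0]=0,scc[1]=?,scc[2]=?,scc[3]=?,scc[4]=?,scc[5]=?,scc[6]=?,scc[7]=?)
step 3: low=(low[0]=0,low[1]=1,low[2]=1,low[3]=1,low[4]=?,low[5]=1,low[6]=3,low[7]=?); scc=(scc[0]=0,scc[1]=?,scc[2]=?,scc[3]=?,scc[4]=?,scc[5]=?,scc[6]=?,scc[7]=?)
step 4: low=(low[0]=0,low[1]=1,low[2]=1,low[3]=1,low[4]=?,low[5]=1,low[6]=1,low[7]=?); scc=(scc[0]=0,scc[1]=?,scc[2]=?,scc[3]=?,scc[4]=?,scc[5]=?,scc[6]=?,scc[7]=?)
step 5: low=(low[0]=0,low[1]=1,low[2]=1,low[3]=1,low[4]=?,low[5]=1,low[6]=1,low[7]=?); scc=(scc[0]=0,scc[1]=?,scc[2]=?,scc[3]=?,scc[4]=?,scc[5]=?,scc[6]=?,scc[7]=?)
step 6: low=(low[0]=0,low[1]=1,low[2]=1,low[3]=1,low[4]=?,low[5]=1,low[6]=1,low[7]=?); scc=(scc[0]=0,scc[1]=1,scc[2]=1,scc[3]=1,scc[4]=?,scc[5]=1,scc[6]=1,scc[7]=?)
step 7: low=(low[0]=0,low[1]=1,low[2]=1,low[3]=1,low[4]=6,low[5]=1,low[6]=1,low[7]=?); scc=(scc[0]=0,scc[1]=1,scc[2]=1,scc[3]=1,scc[4]=2,scc[5]=1,scc[6]=1,scc[7]=?)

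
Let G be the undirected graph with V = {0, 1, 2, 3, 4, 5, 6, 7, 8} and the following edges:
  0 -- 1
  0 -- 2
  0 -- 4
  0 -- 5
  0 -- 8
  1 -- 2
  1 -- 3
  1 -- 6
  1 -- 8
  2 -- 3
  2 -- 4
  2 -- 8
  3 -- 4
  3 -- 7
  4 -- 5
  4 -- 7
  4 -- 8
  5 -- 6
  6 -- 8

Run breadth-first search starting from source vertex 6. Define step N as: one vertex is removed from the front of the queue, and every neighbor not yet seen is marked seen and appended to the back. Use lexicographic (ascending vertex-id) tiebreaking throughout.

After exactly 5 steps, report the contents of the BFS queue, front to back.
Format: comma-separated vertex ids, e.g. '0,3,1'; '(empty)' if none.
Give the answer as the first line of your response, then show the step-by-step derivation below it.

2,3,4

step 1: dequeue 6; queue=[1,5,8]; order=6
step 2: dequeue 1; queue=[5,8,0,2,3]; order=6,1
step 3: dequeue 5; queue=[8,0,2,3,4]; order=6,1,5
step 4: dequeue 8; queue=[0,2,3,4]; order=6,1,5,8
step 5: dequeue 0; queue=[2,3,4]; order=6,1,5,8,0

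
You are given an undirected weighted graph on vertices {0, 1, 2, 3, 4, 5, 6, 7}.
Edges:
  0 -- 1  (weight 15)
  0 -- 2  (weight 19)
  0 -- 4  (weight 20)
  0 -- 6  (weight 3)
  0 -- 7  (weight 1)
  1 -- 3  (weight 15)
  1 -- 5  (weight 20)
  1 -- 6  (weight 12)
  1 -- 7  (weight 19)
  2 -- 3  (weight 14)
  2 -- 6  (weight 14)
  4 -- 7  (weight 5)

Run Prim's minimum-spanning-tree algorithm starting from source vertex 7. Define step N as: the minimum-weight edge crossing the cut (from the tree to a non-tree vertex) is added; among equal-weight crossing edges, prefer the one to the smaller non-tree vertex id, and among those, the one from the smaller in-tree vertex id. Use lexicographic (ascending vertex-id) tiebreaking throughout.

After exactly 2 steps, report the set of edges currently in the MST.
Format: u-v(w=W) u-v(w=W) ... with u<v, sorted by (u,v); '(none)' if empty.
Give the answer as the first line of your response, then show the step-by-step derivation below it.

0-6(w=3) 0-7(w=1)

step 1: add edge 0-7 (w=1); MST = {0-7(w=1)}
step 2: add edge 0-6 (w=3); MST = {0-6(w=3) 0-7(w=1)}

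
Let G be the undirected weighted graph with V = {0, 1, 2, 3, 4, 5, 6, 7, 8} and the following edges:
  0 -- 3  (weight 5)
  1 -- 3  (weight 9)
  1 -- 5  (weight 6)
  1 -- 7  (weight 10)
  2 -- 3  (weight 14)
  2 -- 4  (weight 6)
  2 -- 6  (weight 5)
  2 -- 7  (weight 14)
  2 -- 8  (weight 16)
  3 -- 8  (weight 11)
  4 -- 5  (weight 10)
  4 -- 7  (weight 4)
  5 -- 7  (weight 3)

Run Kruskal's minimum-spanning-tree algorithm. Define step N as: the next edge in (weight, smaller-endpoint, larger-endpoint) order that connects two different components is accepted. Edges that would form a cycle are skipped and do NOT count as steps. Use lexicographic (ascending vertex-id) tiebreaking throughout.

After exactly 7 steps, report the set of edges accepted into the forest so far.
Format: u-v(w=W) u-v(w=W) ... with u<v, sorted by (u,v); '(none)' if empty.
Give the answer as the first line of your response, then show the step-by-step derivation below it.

0-3(w=5) 1-3(w=9) 1-5(w=6) 2-4(w=6) 2-6(w=5) 4-7(w=4) 5-7(w=3)

step 1: add edge 5-7 (w=3); MST = {5-7(w=3)}
step 2: add edge 4-7 (w=4); MST = {4-7(w=4) 5-7(w=3)}
step 3: add edge 0-3 (w=5); MST = {0-3(w=5) 4-7(w=4) 5-7(w=3)}
step 4: add edge 2-6 (w=5); MST = {0-3(w=5) 2-6(w=5) 4-7(w=4) 5-7(w=3)}
step 5: add edge 1-5 (w=6); MST = {0-3(w=5) 1-5(w=6) 2-6(w=5) 4-7(w=4) 5-7(w=3)}
step 6: add edge 2-4 (w=6); MST = {0-3(w=5) 1-5(w=6) 2-4(w=6) 2-6(w=5) 4-7(w=4) 5-7(w=3)}
step 7: add edge 1-3 (w=9); MST = {0-3(w=5) 1-3(w=9) 1-5(w=6) 2-4(w=6) 2-6(w=5) 4-7(w=4) 5-7(w=3)}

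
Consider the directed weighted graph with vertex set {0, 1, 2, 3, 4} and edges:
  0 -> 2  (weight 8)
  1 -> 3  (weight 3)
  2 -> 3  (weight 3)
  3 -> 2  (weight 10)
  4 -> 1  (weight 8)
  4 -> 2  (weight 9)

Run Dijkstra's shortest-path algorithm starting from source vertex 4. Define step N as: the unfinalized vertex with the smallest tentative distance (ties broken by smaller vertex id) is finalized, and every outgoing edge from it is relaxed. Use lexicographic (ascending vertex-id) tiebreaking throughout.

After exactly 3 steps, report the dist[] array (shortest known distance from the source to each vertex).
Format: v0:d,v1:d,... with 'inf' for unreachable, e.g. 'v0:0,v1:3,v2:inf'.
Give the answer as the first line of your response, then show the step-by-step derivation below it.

v0:inf,v1:8,v2:9,v3:11,v4:0

step 1: dist = v0:inf,v1:8,v2:9,v3:inf,v4:0
step 2: dist = v0:inf,v1:8,v2:9,v3:11,v4:0
step 3: dist = v0:inf,v1:8,v2:9,v3:11,v4:0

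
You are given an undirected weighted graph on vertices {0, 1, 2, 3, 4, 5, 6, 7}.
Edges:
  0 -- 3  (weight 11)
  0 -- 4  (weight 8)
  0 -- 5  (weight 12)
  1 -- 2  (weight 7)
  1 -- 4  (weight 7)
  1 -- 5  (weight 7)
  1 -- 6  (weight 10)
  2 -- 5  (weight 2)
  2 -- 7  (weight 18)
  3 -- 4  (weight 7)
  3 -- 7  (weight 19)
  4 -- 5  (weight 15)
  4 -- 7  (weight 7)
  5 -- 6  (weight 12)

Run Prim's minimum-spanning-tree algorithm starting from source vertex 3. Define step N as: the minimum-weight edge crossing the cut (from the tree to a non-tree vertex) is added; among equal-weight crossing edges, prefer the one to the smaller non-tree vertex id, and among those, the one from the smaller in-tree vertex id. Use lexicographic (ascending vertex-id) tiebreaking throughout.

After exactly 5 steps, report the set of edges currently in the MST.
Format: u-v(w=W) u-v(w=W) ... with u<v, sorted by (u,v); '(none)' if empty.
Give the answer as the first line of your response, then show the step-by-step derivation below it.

1-2(w=7) 1-4(w=7) 2-5(w=2) 3-4(w=7) 4-7(w=7)

step 1: add edge 3-4 (w=7); MST = {3-4(w=7)}
step 2: add edge 1-4 (w=7); MST = {1-4(w=7) 3-4(w=7)}
step 3: add edge 1-2 (w=7); MST = {1-2(w=7) 1-4(w=7) 3-4(w=7)}
step 4: add edge 2-5 (w=2); MST = {1-2(w=7) 1-4(w=7) 2-5(w=2) 3-4(w=7)}
step 5: add edge 4-7 (w=7); MST = {1-2(w=7) 1-4(w=7) 2-5(w=2) 3-4(w=7) 4-7(w=7)}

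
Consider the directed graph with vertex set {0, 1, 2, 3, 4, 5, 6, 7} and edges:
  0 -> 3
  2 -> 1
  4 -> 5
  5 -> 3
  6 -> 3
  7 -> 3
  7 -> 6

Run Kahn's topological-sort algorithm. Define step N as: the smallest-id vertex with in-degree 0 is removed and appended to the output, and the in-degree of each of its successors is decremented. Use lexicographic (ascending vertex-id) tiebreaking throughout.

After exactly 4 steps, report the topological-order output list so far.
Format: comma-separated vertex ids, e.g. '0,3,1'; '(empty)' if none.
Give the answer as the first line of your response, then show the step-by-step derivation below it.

0,2,1,4

step 1: output 0; order=[0]; indeg=(0,1,0,3,0,1,1,0)
step 2: output 2; order=[0,2]; indeg=(0,0,0,3,0,1,1,0)
step 3: output 1; order=[0,2,1]; indeg=(0,0,0,3,0,1,1,0)
step 4: output 4; order=[0,2,1,4]; indeg=(0,0,0,3,0,0,1,0)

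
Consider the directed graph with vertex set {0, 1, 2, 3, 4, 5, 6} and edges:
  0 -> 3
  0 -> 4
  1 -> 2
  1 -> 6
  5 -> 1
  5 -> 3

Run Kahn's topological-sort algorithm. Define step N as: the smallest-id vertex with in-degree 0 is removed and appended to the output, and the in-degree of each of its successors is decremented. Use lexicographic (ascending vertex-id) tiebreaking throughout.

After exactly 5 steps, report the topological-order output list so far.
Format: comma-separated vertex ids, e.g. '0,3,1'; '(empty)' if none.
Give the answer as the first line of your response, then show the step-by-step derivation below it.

0,4,5,1,2

step 1: output 0; order=[0]; indeg=(0,1,1,1,0,0,1)
step 2: output 4; order=[0,4]; indeg=(0,1,1,1,0,0,1)
step 3: output 5; order=[0,4,5]; indeg=(0,0,1,0,0,0,1)
step 4: output 1; order=[0,4,5,1]; indeg=(0,0,0,0,0,0,0)
step 5: output 2; order=[0,4,5,1,2]; indeg=(0,0,0,0,0,0,0)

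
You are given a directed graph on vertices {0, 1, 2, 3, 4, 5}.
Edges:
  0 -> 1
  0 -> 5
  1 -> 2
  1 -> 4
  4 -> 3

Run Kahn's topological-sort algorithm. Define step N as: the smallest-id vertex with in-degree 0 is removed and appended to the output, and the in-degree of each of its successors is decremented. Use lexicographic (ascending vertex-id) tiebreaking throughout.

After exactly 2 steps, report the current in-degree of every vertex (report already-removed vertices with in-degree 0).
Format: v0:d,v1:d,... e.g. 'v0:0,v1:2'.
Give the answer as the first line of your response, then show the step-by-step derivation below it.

v0:0,v1:0,v2:0,v3:1,v4:0,v5:0

step 1: output 0; order=[0]; indeg=(0,0,1,1,1,0)
step 2: output 1; order=[0,1]; indeg=(0,0,0,1,0,0)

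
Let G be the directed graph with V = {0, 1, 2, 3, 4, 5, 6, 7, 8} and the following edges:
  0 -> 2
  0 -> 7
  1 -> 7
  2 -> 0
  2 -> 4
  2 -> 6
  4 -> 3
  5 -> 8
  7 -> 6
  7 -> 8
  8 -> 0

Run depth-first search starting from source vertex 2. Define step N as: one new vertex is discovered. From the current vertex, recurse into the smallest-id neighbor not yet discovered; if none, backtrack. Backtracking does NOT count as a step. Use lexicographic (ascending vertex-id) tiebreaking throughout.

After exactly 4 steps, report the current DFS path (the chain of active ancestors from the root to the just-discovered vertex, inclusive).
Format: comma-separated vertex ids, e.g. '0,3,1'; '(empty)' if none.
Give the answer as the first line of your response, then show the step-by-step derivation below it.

2,0,7,6

step 1: discover 2; path=2; order=2
step 2: discover 0; path=2>0; order=2,0
step 3: discover 7; path=2>0>7; order=2,0,7
step 4: discover 6; path=2>0>7>6; order=2,0,7,6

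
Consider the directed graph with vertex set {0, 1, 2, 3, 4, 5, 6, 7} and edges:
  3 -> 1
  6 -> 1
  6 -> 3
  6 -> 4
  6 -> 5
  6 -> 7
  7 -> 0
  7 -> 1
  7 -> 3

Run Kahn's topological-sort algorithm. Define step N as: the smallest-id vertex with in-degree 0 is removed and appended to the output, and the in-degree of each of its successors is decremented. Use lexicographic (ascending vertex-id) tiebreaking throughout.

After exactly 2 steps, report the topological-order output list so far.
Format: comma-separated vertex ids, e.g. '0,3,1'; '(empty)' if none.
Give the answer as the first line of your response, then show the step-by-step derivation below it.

2,6

step 1: output 2; order=[2]; indeg=(1,3,0,2,1,1,0,1)
step 2: output 6; order=[2,6]; indeg=(1,2,0,1,0,0,0,0)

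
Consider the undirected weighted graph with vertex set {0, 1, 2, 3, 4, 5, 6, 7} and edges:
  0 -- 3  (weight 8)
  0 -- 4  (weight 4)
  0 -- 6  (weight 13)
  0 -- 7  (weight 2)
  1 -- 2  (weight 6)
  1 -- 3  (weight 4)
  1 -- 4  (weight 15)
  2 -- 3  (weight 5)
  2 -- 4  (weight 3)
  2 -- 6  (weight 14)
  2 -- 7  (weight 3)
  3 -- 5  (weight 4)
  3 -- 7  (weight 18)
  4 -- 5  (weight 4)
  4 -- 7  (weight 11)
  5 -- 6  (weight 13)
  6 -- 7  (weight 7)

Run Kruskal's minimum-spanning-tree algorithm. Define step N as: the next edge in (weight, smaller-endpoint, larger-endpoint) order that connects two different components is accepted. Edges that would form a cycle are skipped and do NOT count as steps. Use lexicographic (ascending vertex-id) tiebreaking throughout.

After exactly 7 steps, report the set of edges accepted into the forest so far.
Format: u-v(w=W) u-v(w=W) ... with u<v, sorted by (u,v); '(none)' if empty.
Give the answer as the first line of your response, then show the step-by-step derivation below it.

0-7(w=2) 1-3(w=4) 2-4(w=3) 2-7(w=3) 3-5(w=4) 4-5(w=4) 6-7(w=7)

step 1: add edge 0-7 (w=2); MST = {0-7(w=2)}
step 2: add edge 2-4 (w=3); MST = {0-7(w=2) 2-4(w=3)}
step 3: add edge 2-7 (w=3); MST = {0-7(w=2) 2-4(w=3) 2-7(w=3)}
step 4: add edge 1-3 (w=4); MST = {0-7(w=2) 1-3(w=4) 2-4(w=3) 2-7(w=3)}
step 5: add edge 3-5 (w=4); MST = {0-7(w=2) 1-3(w=4) 2-4(w=3) 2-7(w=3) 3-5(w=4)}
step 6: add edge 4-5 (w=4); MST = {0-7(w=2) 1-3(w=4) 2-4(w=3) 2-7(w=3) 3-5(w=4) 4-5(w=4)}
step 7: add edge 6-7 (w=7); MST = {0-7(w=2) 1-3(w=4) 2-4(w=3) 2-7(w=3) 3-5(w=4) 4-5(w=4) 6-7(w=7)}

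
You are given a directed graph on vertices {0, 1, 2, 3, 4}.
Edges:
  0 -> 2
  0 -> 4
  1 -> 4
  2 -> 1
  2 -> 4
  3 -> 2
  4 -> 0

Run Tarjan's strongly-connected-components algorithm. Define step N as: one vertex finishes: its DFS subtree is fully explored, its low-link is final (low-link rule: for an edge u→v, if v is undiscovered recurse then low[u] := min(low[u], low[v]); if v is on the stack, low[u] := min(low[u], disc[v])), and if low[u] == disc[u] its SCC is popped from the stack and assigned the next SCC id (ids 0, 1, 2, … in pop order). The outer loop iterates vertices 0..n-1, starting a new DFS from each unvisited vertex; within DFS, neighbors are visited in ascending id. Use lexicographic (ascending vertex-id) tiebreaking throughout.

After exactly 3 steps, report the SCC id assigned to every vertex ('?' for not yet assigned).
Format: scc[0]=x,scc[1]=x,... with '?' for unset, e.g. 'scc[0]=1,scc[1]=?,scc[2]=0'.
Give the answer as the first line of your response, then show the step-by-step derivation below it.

scc[0]=?,scc[1]=?,scc[2]=?,scc[3]=?,scc[4]=?

step 1: low=(low[0]=0,low[1]=2,low[2]=1,low[3]=?,low[4]=0); scc=(scc[0]=?,scc[1]=?,scc[2]=?,scc[3]=?,scc[4]=?)
step 2: low=(low[0]=0,low[1]=0,low[2]=1,low[3]=?,low[4]=0); scc=(scc[0]=?,scc[1]=?,scc[2]=?,scc[3]=?,scc[4]=?)
step 3: low=(low[0]=0,low[1]=0,low[2]=0,low[3]=?,low[4]=0); scc=(scc[0]=?,scc[1]=?,scc[2]=?,scc[3]=?,scc[4]=?)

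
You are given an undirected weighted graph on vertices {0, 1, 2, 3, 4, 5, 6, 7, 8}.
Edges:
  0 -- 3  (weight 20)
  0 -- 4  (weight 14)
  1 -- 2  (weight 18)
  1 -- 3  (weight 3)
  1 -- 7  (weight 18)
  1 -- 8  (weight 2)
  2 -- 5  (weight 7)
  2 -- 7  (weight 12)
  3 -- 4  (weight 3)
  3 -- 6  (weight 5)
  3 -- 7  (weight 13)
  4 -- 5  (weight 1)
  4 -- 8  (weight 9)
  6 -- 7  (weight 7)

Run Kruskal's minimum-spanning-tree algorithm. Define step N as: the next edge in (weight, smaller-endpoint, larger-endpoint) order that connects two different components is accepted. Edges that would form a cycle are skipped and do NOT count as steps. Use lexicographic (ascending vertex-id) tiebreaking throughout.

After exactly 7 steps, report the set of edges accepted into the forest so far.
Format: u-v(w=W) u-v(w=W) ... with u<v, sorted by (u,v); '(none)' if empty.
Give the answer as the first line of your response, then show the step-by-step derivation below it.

1-3(w=3) 1-8(w=2) 2-5(w=7) 3-4(w=3) 3-6(w=5) 4-5(w=1) 6-7(w=7)

step 1: add edge 4-5 (w=1); MST = {4-5(w=1)}
step 2: add edge 1-8 (w=2); MST = {1-8(w=2) 4-5(w=1)}
step 3: add edge 1-3 (w=3); MST = {1-3(w=3) 1-8(w=2) 4-5(w=1)}
step 4: add edge 3-4 (w=3); MST = {1-3(w=3) 1-8(w=2) 3-4(w=3) 4-5(w=1)}
step 5: add edge 3-6 (w=5); MST = {1-3(w=3) 1-8(w=2) 3-4(w=3) 3-6(w=5) 4-5(w=1)}
step 6: add edge 2-5 (w=7); MST = {1-3(w=3) 1-8(w=2) 2-5(w=7) 3-4(w=3) 3-6(w=5) 4-5(w=1)}
step 7: add edge 6-7 (w=7); MST = {1-3(w=3) 1-8(w=2) 2-5(w=7) 3-4(w=3) 3-6(w=5) 4-5(w=1) 6-7(w=7)}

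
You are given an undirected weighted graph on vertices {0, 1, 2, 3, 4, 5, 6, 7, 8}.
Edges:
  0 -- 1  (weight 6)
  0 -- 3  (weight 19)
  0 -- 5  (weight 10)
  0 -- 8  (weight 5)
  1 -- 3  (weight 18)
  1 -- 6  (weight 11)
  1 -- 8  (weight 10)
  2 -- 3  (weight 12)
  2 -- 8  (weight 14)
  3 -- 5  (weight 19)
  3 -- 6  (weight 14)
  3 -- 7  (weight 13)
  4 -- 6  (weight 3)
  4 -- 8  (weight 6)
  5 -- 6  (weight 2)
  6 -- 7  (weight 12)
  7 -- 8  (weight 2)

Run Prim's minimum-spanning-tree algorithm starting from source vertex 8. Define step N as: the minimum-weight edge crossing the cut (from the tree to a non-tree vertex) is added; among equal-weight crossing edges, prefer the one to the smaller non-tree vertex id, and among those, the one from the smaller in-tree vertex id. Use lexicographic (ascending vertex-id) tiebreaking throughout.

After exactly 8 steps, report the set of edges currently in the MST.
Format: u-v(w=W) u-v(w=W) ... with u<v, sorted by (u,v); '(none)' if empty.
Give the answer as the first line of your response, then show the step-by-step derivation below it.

0-1(w=6) 0-8(w=5) 2-3(w=12) 3-7(w=13) 4-6(w=3) 4-8(w=6) 5-6(w=2) 7-8(w=2)

step 1: add edge 7-8 (w=2); MST = {7-8(w=2)}
step 2: add edge 0-8 (w=5); MST = {0-8(w=5) 7-8(w=2)}
step 3: add edge 0-1 (w=6); MST = {0-1(w=6) 0-8(w=5) 7-8(w=2)}
step 4: add edge 4-8 (w=6); MST = {0-1(w=6) 0-8(w=5) 4-8(w=6) 7-8(w=2)}
step 5: add edge 4-6 (w=3); MST = {0-1(w=6) 0-8(w=5) 4-6(w=3) 4-8(w=6) 7-8(w=2)}
step 6: add edge 5-6 (w=2); MST = {0-1(w=6) 0-8(w=5) 4-6(w=3) 4-8(w=6) 5-6(w=2) 7-8(w=2)}
step 7: add edge 3-7 (w=13); MST = {0-1(w=6) 0-8(w=5) 3-7(w=13) 4-6(w=3) 4-8(w=6) 5-6(w=2) 7-8(w=2)}
step 8: add edge 2-3 (w=12); MST = {0-1(w=6) 0-8(w=5) 2-3(w=12) 3-7(w=13) 4-6(w=3) 4-8(w=6) 5-6(w=2) 7-8(w=2)}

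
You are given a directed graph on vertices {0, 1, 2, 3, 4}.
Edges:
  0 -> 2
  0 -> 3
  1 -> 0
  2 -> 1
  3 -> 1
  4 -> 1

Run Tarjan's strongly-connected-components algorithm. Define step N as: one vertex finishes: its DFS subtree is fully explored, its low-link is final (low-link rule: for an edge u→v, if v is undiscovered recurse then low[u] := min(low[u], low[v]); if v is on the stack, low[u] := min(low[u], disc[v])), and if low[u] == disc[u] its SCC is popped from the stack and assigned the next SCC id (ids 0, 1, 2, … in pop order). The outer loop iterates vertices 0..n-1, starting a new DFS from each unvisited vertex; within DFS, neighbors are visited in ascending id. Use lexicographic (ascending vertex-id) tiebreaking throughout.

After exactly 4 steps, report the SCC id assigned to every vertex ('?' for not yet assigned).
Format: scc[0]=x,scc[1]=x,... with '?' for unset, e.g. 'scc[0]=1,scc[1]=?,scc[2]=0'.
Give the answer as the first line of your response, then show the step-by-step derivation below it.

scc[0]=0,scc[1]=0,scc[2]=0,scc[3]=0,scc[4]=?

step 1: low=(low[0]=0,low[1]=0,low[2]=1,low[3]=?,low[4]=?); scc=(scc[0]=?,scc[1]=?,scc[2]=?,scc[3]=?,scc[4]=?)
step 2: low=(low[0]=0,low[1]=0,low[2]=0,low[3]=?,low[4]=?); scc=(scc[0]=?,scc[1]=?,scc[2]=?,scc[3]=?,scc[4]=?)
step 3: low=(low[0]=0,low[1]=0,low[2]=0,low[3]=2,low[4]=?); scc=(scc[0]=?,scc[1]=?,scc[2]=?,scc[3]=?,scc[4]=?)
step 4: low=(low[0]=0,low[1]=0,low[2]=0,low[3]=2,low[4]=?); scc=(scc[0]=0,scc[1]=0,scc[2]=0,scc[3]=0,scc[4]=?)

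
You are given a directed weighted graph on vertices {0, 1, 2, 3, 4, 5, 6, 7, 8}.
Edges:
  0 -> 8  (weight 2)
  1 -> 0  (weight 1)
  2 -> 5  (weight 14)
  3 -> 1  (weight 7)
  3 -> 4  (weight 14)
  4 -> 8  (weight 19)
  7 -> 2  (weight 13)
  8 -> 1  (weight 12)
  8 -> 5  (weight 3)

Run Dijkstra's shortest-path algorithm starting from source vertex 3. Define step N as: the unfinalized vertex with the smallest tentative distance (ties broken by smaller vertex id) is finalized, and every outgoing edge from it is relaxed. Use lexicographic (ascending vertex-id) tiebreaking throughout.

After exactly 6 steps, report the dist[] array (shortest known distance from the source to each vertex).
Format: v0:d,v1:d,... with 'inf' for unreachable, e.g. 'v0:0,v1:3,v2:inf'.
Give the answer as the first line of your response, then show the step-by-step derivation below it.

v0:8,v1:7,v2:inf,v3:0,v4:14,v5:13,v6:inf,v7:inf,v8:10

step 1: dist = v0:inf,v1:7,v2:inf,v3:0,v4:14,v5:inf,v6:inf,v7:inf,v8:inf
step 2: dist = v0:8,v1:7,v2:inf,v3:0,v4:14,v5:inf,v6:inf,v7:inf,v8:inf
step 3: dist = v0:8,v1:7,v2:inf,v3:0,v4:14,v5:inf,v6:inf,v7:inf,v8:10
step 4: dist = v0:8,v1:7,v2:inf,v3:0,v4:14,v5:13,v6:inf,v7:inf,v8:10
step 5: dist = v0:8,v1:7,v2:inf,v3:0,v4:14,v5:13,v6:inf,v7:inf,v8:10
step 6: dist = v0:8,v1:7,v2:inf,v3:0,v4:14,v5:13,v6:inf,v7:inf,v8:10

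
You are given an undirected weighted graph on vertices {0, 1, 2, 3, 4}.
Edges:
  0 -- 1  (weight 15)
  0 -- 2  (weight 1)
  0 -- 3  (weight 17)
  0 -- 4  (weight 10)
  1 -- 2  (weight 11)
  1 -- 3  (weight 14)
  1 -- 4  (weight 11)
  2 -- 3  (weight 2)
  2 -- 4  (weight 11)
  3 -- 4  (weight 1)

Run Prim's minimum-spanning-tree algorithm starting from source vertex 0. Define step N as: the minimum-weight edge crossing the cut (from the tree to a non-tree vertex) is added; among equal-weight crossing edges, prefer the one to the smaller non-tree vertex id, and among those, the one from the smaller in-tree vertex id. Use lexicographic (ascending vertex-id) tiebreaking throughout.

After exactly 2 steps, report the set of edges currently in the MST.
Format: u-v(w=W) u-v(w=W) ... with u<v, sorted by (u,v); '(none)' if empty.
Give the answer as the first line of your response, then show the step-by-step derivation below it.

0-2(w=1) 2-3(w=2)

step 1: add edge 0-2 (w=1); MST = {0-2(w=1)}
step 2: add edge 2-3 (w=2); MST = {0-2(w=1) 2-3(w=2)}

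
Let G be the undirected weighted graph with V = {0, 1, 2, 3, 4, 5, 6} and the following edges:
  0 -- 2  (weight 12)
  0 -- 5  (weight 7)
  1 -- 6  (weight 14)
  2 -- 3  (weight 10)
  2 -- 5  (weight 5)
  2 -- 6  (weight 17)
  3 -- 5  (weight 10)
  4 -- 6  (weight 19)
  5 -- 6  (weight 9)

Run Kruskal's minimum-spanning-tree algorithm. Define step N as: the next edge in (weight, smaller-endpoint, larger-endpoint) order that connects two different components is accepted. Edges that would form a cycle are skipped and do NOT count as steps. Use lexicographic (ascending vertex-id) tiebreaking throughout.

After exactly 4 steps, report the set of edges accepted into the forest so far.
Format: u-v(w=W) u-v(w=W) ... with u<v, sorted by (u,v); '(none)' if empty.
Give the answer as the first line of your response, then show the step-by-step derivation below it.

0-5(w=7) 2-3(w=10) 2-5(w=5) 5-6(w=9)

step 1: add edge 2-5 (w=5); MST = {2-5(w=5)}
step 2: add edge 0-5 (w=7); MST = {0-5(w=7) 2-5(w=5)}
step 3: add edge 5-6 (w=9); MST = {0-5(w=7) 2-5(w=5) 5-6(w=9)}
step 4: add edge 2-3 (w=10); MST = {0-5(w=7) 2-3(w=10) 2-5(w=5) 5-6(w=9)}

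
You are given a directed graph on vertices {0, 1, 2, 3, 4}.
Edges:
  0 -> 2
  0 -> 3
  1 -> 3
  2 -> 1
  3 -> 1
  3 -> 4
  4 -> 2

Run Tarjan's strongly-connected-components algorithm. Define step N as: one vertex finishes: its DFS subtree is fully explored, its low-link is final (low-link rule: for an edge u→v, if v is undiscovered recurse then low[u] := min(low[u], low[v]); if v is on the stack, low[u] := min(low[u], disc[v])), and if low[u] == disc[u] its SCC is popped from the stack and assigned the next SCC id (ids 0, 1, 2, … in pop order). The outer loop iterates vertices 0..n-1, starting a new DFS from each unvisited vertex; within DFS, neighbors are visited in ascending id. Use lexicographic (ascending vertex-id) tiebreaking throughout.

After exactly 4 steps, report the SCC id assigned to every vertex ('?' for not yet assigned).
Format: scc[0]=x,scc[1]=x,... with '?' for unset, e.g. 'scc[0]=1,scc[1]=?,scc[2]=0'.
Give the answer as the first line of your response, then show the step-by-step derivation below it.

scc[0]=?,scc[1]=0,scc[2]=0,scc[3]=0,scc[4]=0

step 1: low=(low[0]=0,low[1]=2,low[2]=1,low[3]=2,low[4]=1); scc=(scc[0]=?,scc[1]=?,scc[2]=?,scc[3]=?,scc[4]=?)
step 2: low=(low[0]=0,low[1]=2,low[2]=1,low[3]=1,low[4]=1); scc=(scc[0]=?,scc[1]=?,scc[2]=?,scc[3]=?,scc[4]=?)
step 3: low=(low[0]=0,low[1]=1,low[2]=1,low[3]=1,low[4]=1); scc=(scc[0]=?,scc[1]=?,scc[2]=?,scc[3]=?,scc[4]=?)
step 4: low=(low[0]=0,low[1]=1,low[2]=1,low[3]=1,low[4]=1); scc=(scc[0]=?,scc[1]=0,scc[2]=0,scc[3]=0,scc[4]=0)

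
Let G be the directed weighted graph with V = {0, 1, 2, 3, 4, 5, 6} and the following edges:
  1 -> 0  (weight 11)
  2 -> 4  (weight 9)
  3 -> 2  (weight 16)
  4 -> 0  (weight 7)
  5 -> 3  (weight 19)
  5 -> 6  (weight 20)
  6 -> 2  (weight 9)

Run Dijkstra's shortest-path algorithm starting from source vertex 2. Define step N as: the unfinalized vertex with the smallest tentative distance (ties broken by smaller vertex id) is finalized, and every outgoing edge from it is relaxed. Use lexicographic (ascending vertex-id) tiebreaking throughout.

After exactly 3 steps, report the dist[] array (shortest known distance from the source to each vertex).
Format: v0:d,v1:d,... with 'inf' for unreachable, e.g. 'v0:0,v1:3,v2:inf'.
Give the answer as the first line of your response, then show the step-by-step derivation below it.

v0:16,v1:inf,v2:0,v3:inf,v4:9,v5:inf,v6:inf

step 1: dist = v0:inf,v1:inf,v2:0,v3:inf,v4:9,v5:inf,v6:inf
step 2: dist = v0:16,v1:inf,v2:0,v3:inf,v4:9,v5:inf,v6:inf
step 3: dist = v0:16,v1:inf,v2:0,v3:inf,v4:9,v5:inf,v6:inf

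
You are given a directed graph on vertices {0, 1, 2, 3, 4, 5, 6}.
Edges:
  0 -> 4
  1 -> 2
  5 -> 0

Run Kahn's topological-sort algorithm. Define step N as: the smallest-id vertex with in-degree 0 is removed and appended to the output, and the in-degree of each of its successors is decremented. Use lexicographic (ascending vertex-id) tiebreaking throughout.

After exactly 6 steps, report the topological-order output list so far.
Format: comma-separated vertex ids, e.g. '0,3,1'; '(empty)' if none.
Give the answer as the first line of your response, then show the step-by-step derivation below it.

1,2,3,5,0,4

step 1: output 1; order=[1]; indeg=(1,0,0,0,1,0,0)
step 2: output 2; order=[1,2]; indeg=(1,0,0,0,1,0,0)
step 3: output 3; order=[1,2,3]; indeg=(1,0,0,0,1,0,0)
step 4: output 5; order=[1,2,3,5]; indeg=(0,0,0,0,1,0,0)
step 5: output 0; order=[1,2,3,5,0]; indeg=(0,0,0,0,0,0,0)
step 6: output 4; order=[1,2,3,5,0,4]; indeg=(0,0,0,0,0,0,0)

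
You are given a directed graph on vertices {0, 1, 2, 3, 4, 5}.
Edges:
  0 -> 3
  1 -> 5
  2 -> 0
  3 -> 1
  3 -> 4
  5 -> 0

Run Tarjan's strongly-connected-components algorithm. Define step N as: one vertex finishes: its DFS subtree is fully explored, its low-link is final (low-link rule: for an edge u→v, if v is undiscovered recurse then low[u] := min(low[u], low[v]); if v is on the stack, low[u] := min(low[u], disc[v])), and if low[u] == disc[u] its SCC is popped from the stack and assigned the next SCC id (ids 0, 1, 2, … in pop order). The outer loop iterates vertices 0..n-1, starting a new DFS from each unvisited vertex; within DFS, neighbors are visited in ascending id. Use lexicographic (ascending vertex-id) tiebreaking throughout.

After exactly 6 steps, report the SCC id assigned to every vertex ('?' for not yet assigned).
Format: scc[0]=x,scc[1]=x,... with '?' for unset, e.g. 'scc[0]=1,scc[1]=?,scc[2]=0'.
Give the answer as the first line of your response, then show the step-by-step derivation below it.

scc[0]=1,scc[1]=1,scc[2]=2,scc[3]=1,scc[4]=0,scc[5]=1

step 1: low=(low[0]=0,low[1]=2,low[2]=?,low[3]=1,low[4]=?,low[5]=0); scc=(scc[0]=?,scc[1]=?,scc[2]=?,scc[3]=?,scc[4]=?,scc[5]=?)
step 2: low=(low[0]=0,low[1]=0,low[2]=?,low[3]=1,low[4]=?,low[5]=0); scc=(scc[0]=?,scc[1]=?,scc[2]=?,scc[3]=?,scc[4]=?,scc[5]=?)
step 3: low=(low[0]=0,low[1]=0,low[2]=?,low[3]=0,low[4]=4,low[5]=0); scc=(scc[0]=?,scc[1]=?,scc[2]=?,scc[3]=?,scc[4]=0,scc[5]=?)
step 4: low=(low[0]=0,low[1]=0,low[2]=?,low[3]=0,low[4]=4,low[5]=0); scc=(scc[0]=?,scc[1]=?,scc[2]=?,scc[3]=?,scc[4]=0,scc[5]=?)
step 5: low=(low[0]=0,low[1]=0,low[2]=?,low[3]=0,low[4]=4,low[5]=0); scc=(scc[0]=1,scc[1]=1,scc[2]=?,scc[3]=1,scc[4]=0,scc[5]=1)
step 6: low=(low[0]=0,low[1]=0,low[2]=5,low[3]=0,low[4]=4,low[5]=0); scc=(scc[0]=1,scc[1]=1,scc[2]=2,scc[3]=1,scc[4]=0,scc[5]=1)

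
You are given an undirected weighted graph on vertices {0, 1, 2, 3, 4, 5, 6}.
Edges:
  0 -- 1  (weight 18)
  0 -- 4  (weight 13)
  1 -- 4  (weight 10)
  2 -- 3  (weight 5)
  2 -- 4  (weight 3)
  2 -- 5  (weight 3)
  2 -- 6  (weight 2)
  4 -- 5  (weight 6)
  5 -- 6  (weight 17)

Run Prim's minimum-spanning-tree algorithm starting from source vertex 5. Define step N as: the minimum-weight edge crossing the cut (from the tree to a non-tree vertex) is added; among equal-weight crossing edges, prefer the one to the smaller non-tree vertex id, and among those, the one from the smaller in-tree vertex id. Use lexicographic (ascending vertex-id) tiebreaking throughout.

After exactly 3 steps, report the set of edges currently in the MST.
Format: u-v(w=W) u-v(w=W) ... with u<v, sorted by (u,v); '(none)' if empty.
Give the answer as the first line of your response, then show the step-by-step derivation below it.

2-4(w=3) 2-5(w=3) 2-6(w=2)

step 1: add edge 2-5 (w=3); MST = {2-5(w=3)}
step 2: add edge 2-6 (w=2); MST = {2-5(w=3) 2-6(w=2)}
step 3: add edge 2-4 (w=3); MST = {2-4(w=3) 2-5(w=3) 2-6(w=2)}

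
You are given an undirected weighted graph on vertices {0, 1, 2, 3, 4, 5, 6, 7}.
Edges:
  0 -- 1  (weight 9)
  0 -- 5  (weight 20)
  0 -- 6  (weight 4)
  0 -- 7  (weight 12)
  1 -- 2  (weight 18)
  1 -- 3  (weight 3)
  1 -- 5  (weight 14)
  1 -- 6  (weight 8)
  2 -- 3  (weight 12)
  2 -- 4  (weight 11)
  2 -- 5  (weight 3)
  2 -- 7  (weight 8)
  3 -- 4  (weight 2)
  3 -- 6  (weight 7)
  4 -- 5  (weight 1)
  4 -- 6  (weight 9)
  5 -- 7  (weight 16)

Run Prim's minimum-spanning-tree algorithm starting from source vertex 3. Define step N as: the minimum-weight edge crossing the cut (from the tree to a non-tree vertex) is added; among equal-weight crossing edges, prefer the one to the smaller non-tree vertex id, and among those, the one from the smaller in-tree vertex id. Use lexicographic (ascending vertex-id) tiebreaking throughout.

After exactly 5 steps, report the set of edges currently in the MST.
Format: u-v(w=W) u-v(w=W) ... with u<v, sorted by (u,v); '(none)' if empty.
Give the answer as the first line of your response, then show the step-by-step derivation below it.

1-3(w=3) 2-5(w=3) 3-4(w=2) 3-6(w=7) 4-5(w=1)

step 1: add edge 3-4 (w=2); MST = {3-4(w=2)}
step 2: add edge 4-5 (w=1); MST = {3-4(w=2) 4-5(w=1)}
step 3: add edge 1-3 (w=3); MST = {1-3(w=3) 3-4(w=2) 4-5(w=1)}
step 4: add edge 2-5 (w=3); MST = {1-3(w=3) 2-5(w=3) 3-4(w=2) 4-5(w=1)}
step 5: add edge 3-6 (w=7); MST = {1-3(w=3) 2-5(w=3) 3-4(w=2) 3-6(w=7) 4-5(w=1)}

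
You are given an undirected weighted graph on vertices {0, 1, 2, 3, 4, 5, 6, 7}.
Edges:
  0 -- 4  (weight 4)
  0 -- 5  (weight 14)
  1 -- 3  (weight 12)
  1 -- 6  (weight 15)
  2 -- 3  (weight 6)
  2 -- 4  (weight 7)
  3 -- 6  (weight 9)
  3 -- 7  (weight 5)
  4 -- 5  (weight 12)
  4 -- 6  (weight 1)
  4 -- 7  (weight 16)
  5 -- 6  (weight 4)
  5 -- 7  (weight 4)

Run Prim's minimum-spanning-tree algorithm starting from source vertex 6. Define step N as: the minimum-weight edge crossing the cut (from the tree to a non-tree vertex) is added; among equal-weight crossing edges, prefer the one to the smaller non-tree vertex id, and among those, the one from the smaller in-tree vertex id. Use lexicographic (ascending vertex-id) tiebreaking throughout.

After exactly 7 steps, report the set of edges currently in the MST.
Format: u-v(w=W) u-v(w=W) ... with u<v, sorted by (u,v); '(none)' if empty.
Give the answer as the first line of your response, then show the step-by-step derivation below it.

0-4(w=4) 1-3(w=12) 2-3(w=6) 3-7(w=5) 4-6(w=1) 5-6(w=4) 5-7(w=4)

step 1: add edge 4-6 (w=1); MST = {4-6(w=1)}
step 2: add edge 0-4 (w=4); MST = {0-4(w=4) 4-6(w=1)}
step 3: add edge 5-6 (w=4); MST = {0-4(w=4) 4-6(w=1) 5-6(w=4)}
step 4: add edge 5-7 (w=4); MST = {0-4(w=4) 4-6(w=1) 5-6(w=4) 5-7(w=4)}
step 5: add edge 3-7 (w=5); MST = {0-4(w=4) 3-7(w=5) 4-6(w=1) 5-6(w=4) 5-7(w=4)}
step 6: add edge 2-3 (w=6); MST = {0-4(w=4) 2-3(w=6) 3-7(w=5) 4-6(w=1) 5-6(w=4) 5-7(w=4)}
step 7: add edge 1-3 (w=12); MST = {0-4(w=4) 1-3(w=12) 2-3(w=6) 3-7(w=5) 4-6(w=1) 5-6(w=4) 5-7(w=4)}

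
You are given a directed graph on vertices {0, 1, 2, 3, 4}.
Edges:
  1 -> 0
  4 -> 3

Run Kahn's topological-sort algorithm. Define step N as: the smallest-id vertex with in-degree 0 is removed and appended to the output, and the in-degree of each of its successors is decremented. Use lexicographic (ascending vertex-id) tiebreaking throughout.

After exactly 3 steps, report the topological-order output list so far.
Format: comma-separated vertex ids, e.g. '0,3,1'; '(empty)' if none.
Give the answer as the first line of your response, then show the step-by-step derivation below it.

1,0,2

step 1: output 1; order=[1]; indeg=(0,0,0,1,0)
step 2: output 0; order=[1,0]; indeg=(0,0,0,1,0)
step 3: output 2; order=[1,0,2]; indeg=(0,0,0,1,0)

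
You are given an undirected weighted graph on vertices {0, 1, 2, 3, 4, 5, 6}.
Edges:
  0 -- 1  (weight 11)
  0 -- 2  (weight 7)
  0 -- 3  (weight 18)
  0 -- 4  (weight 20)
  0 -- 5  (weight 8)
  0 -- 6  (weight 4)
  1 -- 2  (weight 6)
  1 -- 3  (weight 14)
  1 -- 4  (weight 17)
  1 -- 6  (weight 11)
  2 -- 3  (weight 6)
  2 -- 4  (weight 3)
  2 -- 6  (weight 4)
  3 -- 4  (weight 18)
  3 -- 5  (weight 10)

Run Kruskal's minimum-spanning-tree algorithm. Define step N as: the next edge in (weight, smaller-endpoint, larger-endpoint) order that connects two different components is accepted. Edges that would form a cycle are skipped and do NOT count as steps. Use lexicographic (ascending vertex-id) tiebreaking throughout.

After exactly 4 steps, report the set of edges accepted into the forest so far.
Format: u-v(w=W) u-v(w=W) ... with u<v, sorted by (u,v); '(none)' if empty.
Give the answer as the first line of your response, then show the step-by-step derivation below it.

0-6(w=4) 1-2(w=6) 2-4(w=3) 2-6(w=4)

step 1: add edge 2-4 (w=3); MST = {2-4(w=3)}
step 2: add edge 0-6 (w=4); MST = {0-6(w=4) 2-4(w=3)}
step 3: add edge 2-6 (w=4); MST = {0-6(w=4) 2-4(w=3) 2-6(w=4)}
step 4: add edge 1-2 (w=6); MST = {0-6(w=4) 1-2(w=6) 2-4(w=3) 2-6(w=4)}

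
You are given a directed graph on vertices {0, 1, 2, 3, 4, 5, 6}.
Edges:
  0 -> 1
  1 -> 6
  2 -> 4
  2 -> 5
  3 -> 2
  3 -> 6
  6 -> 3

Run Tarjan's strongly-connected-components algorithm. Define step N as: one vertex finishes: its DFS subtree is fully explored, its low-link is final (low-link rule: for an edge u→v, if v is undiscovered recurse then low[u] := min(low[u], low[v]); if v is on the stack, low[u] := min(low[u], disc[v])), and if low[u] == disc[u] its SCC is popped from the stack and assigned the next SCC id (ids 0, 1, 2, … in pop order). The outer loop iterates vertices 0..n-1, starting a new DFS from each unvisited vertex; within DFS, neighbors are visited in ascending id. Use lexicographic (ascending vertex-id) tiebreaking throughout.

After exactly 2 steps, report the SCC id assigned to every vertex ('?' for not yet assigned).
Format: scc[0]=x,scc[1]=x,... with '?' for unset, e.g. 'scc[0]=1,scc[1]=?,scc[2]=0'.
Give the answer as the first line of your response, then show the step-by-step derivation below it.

scc[0]=?,scc[1]=?,scc[2]=?,scc[3]=?,scc[4]=0,scc[5]=1,scc[6]=?

step 1: low=(low[0]=0,low[1]=1,low[2]=4,low[3]=3,low[4]=5,low[5]=?,low[6]=2); scc=(scc[0]=?,scc[1]=?,scc[2]=?,scc[3]=?,scc[4]=0,scc[5]=?,scc[6]=?)
step 2: low=(low[0]=0,low[1]=1,low[2]=4,low[3]=3,low[4]=5,low[5]=6,low[6]=2); scc=(scc[0]=?,scc[1]=?,scc[2]=?,scc[3]=?,scc[4]=0,scc[5]=1,scc[6]=?)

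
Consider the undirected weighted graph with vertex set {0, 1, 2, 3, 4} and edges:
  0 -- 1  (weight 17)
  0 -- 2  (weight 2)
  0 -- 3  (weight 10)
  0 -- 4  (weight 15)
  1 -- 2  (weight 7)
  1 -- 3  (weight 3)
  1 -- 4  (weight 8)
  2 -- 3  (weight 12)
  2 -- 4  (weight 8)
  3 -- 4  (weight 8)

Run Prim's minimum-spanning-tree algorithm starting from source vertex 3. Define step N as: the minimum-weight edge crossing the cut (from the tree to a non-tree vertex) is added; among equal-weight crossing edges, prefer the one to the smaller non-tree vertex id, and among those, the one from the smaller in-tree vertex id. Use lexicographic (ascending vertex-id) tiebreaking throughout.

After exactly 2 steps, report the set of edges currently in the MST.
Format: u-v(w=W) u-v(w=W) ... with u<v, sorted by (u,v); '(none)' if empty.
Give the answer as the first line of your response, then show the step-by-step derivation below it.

1-2(w=7) 1-3(w=3)

step 1: add edge 1-3 (w=3); MST = {1-3(w=3)}
step 2: add edge 1-2 (w=7); MST = {1-2(w=7) 1-3(w=3)}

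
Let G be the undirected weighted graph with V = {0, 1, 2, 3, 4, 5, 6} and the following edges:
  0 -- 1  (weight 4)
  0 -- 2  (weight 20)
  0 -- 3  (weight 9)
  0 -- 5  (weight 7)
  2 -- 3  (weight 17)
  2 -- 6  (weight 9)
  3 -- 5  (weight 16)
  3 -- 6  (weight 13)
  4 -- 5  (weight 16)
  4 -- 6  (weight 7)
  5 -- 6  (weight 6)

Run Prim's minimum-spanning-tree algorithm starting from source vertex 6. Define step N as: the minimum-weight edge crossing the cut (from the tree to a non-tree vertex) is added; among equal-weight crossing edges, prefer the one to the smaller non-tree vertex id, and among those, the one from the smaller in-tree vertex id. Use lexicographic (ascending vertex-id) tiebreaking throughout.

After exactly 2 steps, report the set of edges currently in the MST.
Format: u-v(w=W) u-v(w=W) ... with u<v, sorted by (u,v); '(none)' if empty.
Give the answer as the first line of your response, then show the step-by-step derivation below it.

0-5(w=7) 5-6(w=6)

step 1: add edge 5-6 (w=6); MST = {5-6(w=6)}
step 2: add edge 0-5 (w=7); MST = {0-5(w=7) 5-6(w=6)}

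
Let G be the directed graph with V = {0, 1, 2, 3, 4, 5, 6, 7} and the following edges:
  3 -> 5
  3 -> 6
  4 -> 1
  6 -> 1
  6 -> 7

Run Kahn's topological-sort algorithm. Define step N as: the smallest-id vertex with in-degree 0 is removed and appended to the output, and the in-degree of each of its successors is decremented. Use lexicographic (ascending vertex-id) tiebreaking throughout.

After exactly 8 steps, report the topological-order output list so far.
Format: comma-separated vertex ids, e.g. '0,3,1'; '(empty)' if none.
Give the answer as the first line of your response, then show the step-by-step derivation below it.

0,2,3,4,5,6,1,7

step 1: output 0; order=[0]; indeg=(0,2,0,0,0,1,1,1)
step 2: output 2; order=[0,2]; indeg=(0,2,0,0,0,1,1,1)
step 3: output 3; order=[0,2,3]; indeg=(0,2,0,0,0,0,0,1)
step 4: output 4; order=[0,2,3,4]; indeg=(0,1,0,0,0,0,0,1)
step 5: output 5; order=[0,2,3,4,5]; indeg=(0,1,0,0,0,0,0,1)
step 6: output 6; order=[0,2,3,4,5,6]; indeg=(0,0,0,0,0,0,0,0)
step 7: output 1; order=[0,2,3,4,5,6,1]; indeg=(0,0,0,0,0,0,0,0)
step 8: output 7; order=[0,2,3,4,5,6,1,7]; indeg=(0,0,0,0,0,0,0,0)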